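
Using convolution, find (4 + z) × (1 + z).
Ascending coefficients: a = [4, 1], b = [1, 1]. c[0] = 4×1 = 4; c[1] = 4×1 + 1×1 = 5; c[2] = 1×1 = 1. Result coefficients: [4, 5, 1] → 4 + 5z + z^2

4 + 5z + z^2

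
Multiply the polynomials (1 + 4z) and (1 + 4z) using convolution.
Ascending coefficients: a = [1, 4], b = [1, 4]. c[0] = 1×1 = 1; c[1] = 1×4 + 4×1 = 8; c[2] = 4×4 = 16. Result coefficients: [1, 8, 16] → 1 + 8z + 16z^2

1 + 8z + 16z^2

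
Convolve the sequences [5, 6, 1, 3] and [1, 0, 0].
y[0] = 5×1 = 5; y[1] = 5×0 + 6×1 = 6; y[2] = 5×0 + 6×0 + 1×1 = 1; y[3] = 6×0 + 1×0 + 3×1 = 3; y[4] = 1×0 + 3×0 = 0; y[5] = 3×0 = 0

[5, 6, 1, 3, 0, 0]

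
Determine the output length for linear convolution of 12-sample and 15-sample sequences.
Linear/full convolution length: m + n - 1 = 12 + 15 - 1 = 26

26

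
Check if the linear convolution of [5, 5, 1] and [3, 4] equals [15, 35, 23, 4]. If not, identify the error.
Recompute linear convolution of [5, 5, 1] and [3, 4]: y[0] = 5×3 = 15; y[1] = 5×4 + 5×3 = 35; y[2] = 5×4 + 1×3 = 23; y[3] = 1×4 = 4 → [15, 35, 23, 4]. Given [15, 35, 23, 4] matches, so answer: Yes

Yes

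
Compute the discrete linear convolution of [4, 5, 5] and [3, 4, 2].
y[0] = 4×3 = 12; y[1] = 4×4 + 5×3 = 31; y[2] = 4×2 + 5×4 + 5×3 = 43; y[3] = 5×2 + 5×4 = 30; y[4] = 5×2 = 10

[12, 31, 43, 30, 10]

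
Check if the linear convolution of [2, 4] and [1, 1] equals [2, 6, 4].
Recompute linear convolution of [2, 4] and [1, 1]: y[0] = 2×1 = 2; y[1] = 2×1 + 4×1 = 6; y[2] = 4×1 = 4 → [2, 6, 4]. Given [2, 6, 4] matches, so answer: Yes

Yes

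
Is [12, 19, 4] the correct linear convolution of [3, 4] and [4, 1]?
Recompute linear convolution of [3, 4] and [4, 1]: y[0] = 3×4 = 12; y[1] = 3×1 + 4×4 = 19; y[2] = 4×1 = 4 → [12, 19, 4]. Given [12, 19, 4] matches, so answer: Yes

Yes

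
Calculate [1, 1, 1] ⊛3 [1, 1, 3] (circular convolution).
Use y[k] = Σ_j s[j]·t[(k-j) mod 3]. y[0] = 1×1 + 1×3 + 1×1 = 5; y[1] = 1×1 + 1×1 + 1×3 = 5; y[2] = 1×3 + 1×1 + 1×1 = 5. Result: [5, 5, 5]

[5, 5, 5]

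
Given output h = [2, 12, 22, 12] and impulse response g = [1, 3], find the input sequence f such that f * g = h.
Deconvolve h=[2, 12, 22, 12] by g=[1, 3]. Since g[0]=1, solve forward: f[0] = h[0] / 1 = 2; f[1] = (h[1] - 2×3) / 1 = 6; f[2] = (h[2] - 6×3) / 1 = 4. So f = [2, 6, 4]. Check by forward convolution: h[0] = 2×1 = 2; h[1] = 2×3 + 6×1 = 12; h[2] = 6×3 + 4×1 = 22; h[3] = 4×3 = 12

[2, 6, 4]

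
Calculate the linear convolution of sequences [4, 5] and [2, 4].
y[0] = 4×2 = 8; y[1] = 4×4 + 5×2 = 26; y[2] = 5×4 = 20

[8, 26, 20]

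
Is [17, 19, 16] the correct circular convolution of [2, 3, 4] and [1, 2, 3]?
Recompute circular convolution of [2, 3, 4] and [1, 2, 3]: y[0] = 2×1 + 3×3 + 4×2 = 19; y[1] = 2×2 + 3×1 + 4×3 = 19; y[2] = 2×3 + 3×2 + 4×1 = 16 → [19, 19, 16]. Compare to given [17, 19, 16]: they differ at index 0: given 17, correct 19, so answer: No

No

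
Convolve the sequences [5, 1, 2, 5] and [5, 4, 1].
y[0] = 5×5 = 25; y[1] = 5×4 + 1×5 = 25; y[2] = 5×1 + 1×4 + 2×5 = 19; y[3] = 1×1 + 2×4 + 5×5 = 34; y[4] = 2×1 + 5×4 = 22; y[5] = 5×1 = 5

[25, 25, 19, 34, 22, 5]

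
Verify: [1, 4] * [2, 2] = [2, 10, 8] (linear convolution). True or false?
Recompute linear convolution of [1, 4] and [2, 2]: y[0] = 1×2 = 2; y[1] = 1×2 + 4×2 = 10; y[2] = 4×2 = 8 → [2, 10, 8]. Given [2, 10, 8] matches, so answer: Yes

Yes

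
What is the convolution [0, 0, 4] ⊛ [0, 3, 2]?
y[0] = 0×0 = 0; y[1] = 0×3 + 0×0 = 0; y[2] = 0×2 + 0×3 + 4×0 = 0; y[3] = 0×2 + 4×3 = 12; y[4] = 4×2 = 8

[0, 0, 0, 12, 8]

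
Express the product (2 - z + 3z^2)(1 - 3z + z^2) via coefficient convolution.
Ascending coefficients: a = [2, -1, 3], b = [1, -3, 1]. c[0] = 2×1 = 2; c[1] = 2×-3 + -1×1 = -7; c[2] = 2×1 + -1×-3 + 3×1 = 8; c[3] = -1×1 + 3×-3 = -10; c[4] = 3×1 = 3. Result coefficients: [2, -7, 8, -10, 3] → 2 - 7z + 8z^2 - 10z^3 + 3z^4

2 - 7z + 8z^2 - 10z^3 + 3z^4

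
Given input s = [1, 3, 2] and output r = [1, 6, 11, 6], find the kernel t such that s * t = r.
Output length 4 = len(s) + len(t) - 1 ⇒ len(t) = 2. Solve t forward using t[k] = (r[k] - Σ_{i≥1} s[i]·t[k-i]) / s[0]: t[0] = r[0] / s[0] = 1 / 1 = 1; t[1] = (r[1] - 3×1) / s[0] = (6 - 3×1) / 1 = 3. So t = [1, 3]. Forward-check [1, 3, 2] * [1, 3]: r[0] = 1×1 = 1; r[1] = 1×3 + 3×1 = 6; r[2] = 3×3 + 2×1 = 11; r[3] = 2×3 = 6 → [1, 6, 11, 6] ✓

[1, 3]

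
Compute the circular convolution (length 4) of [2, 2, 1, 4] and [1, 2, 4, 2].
Use y[k] = Σ_j f[j]·g[(k-j) mod 4]. y[0] = 2×1 + 2×2 + 1×4 + 4×2 = 18; y[1] = 2×2 + 2×1 + 1×2 + 4×4 = 24; y[2] = 2×4 + 2×2 + 1×1 + 4×2 = 21; y[3] = 2×2 + 2×4 + 1×2 + 4×1 = 18. Result: [18, 24, 21, 18]

[18, 24, 21, 18]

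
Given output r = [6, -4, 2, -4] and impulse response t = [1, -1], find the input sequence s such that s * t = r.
Deconvolve r=[6, -4, 2, -4] by t=[1, -1]. Since t[0]=1, solve forward: s[0] = r[0] / 1 = 6; s[1] = (r[1] - 6×-1) / 1 = 2; s[2] = (r[2] - 2×-1) / 1 = 4. So s = [6, 2, 4]. Check by forward convolution: r[0] = 6×1 = 6; r[1] = 6×-1 + 2×1 = -4; r[2] = 2×-1 + 4×1 = 2; r[3] = 4×-1 = -4

[6, 2, 4]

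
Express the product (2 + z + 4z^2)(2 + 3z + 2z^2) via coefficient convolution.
Ascending coefficients: a = [2, 1, 4], b = [2, 3, 2]. c[0] = 2×2 = 4; c[1] = 2×3 + 1×2 = 8; c[2] = 2×2 + 1×3 + 4×2 = 15; c[3] = 1×2 + 4×3 = 14; c[4] = 4×2 = 8. Result coefficients: [4, 8, 15, 14, 8] → 4 + 8z + 15z^2 + 14z^3 + 8z^4

4 + 8z + 15z^2 + 14z^3 + 8z^4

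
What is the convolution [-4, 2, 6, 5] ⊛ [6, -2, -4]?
y[0] = -4×6 = -24; y[1] = -4×-2 + 2×6 = 20; y[2] = -4×-4 + 2×-2 + 6×6 = 48; y[3] = 2×-4 + 6×-2 + 5×6 = 10; y[4] = 6×-4 + 5×-2 = -34; y[5] = 5×-4 = -20

[-24, 20, 48, 10, -34, -20]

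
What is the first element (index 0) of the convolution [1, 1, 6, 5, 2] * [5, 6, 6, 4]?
Use y[k] = Σ_i a[i]·b[k-i] at k=0. y[0] = 1×5 = 5

5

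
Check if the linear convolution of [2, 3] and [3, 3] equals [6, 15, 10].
Recompute linear convolution of [2, 3] and [3, 3]: y[0] = 2×3 = 6; y[1] = 2×3 + 3×3 = 15; y[2] = 3×3 = 9 → [6, 15, 9]. Compare to given [6, 15, 10]: they differ at index 2: given 10, correct 9, so answer: No

No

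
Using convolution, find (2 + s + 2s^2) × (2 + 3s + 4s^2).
Ascending coefficients: a = [2, 1, 2], b = [2, 3, 4]. c[0] = 2×2 = 4; c[1] = 2×3 + 1×2 = 8; c[2] = 2×4 + 1×3 + 2×2 = 15; c[3] = 1×4 + 2×3 = 10; c[4] = 2×4 = 8. Result coefficients: [4, 8, 15, 10, 8] → 4 + 8s + 15s^2 + 10s^3 + 8s^4

4 + 8s + 15s^2 + 10s^3 + 8s^4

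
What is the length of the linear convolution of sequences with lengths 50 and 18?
Linear/full convolution length: m + n - 1 = 50 + 18 - 1 = 67

67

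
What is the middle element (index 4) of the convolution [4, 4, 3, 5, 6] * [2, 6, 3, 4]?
Use y[k] = Σ_i a[i]·b[k-i] at k=4. y[4] = 4×4 + 3×3 + 5×6 + 6×2 = 67

67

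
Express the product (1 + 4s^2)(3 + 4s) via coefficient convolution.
Ascending coefficients: a = [1, 0, 4], b = [3, 4]. c[0] = 1×3 = 3; c[1] = 1×4 + 0×3 = 4; c[2] = 0×4 + 4×3 = 12; c[3] = 4×4 = 16. Result coefficients: [3, 4, 12, 16] → 3 + 4s + 12s^2 + 16s^3

3 + 4s + 12s^2 + 16s^3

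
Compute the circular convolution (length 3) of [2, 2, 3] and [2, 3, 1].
Use y[k] = Σ_j a[j]·b[(k-j) mod 3]. y[0] = 2×2 + 2×1 + 3×3 = 15; y[1] = 2×3 + 2×2 + 3×1 = 13; y[2] = 2×1 + 2×3 + 3×2 = 14. Result: [15, 13, 14]

[15, 13, 14]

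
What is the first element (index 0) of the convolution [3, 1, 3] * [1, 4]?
Use y[k] = Σ_i a[i]·b[k-i] at k=0. y[0] = 3×1 = 3

3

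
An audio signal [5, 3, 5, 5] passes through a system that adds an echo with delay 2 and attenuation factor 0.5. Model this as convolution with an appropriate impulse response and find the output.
Direct-path + delayed-attenuated-path model → impulse response h = [1, 0, 0.5] (1 at lag 0, 0.5 at lag 2). Output y[n] = x[n] + 0.5·x[n - 2] (with x[n] = 0 outside 0..3): y[0] = 5 + 0.5×0 = 5; y[1] = 3 + 0.5×0 = 3; y[2] = 5 + 0.5×5 = 7.5; y[3] = 5 + 0.5×3 = 6.5; y[4] = 0 + 0.5×5 = 2.5; y[5] = 0 + 0.5×5 = 2.5. So y = [5, 3, 7.5, 6.5, 2.5, 2.5]

[5, 3, 7.5, 6.5, 2.5, 2.5]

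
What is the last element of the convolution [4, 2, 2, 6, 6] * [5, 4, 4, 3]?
Use y[k] = Σ_i a[i]·b[k-i] at k=7. y[7] = 6×3 = 18

18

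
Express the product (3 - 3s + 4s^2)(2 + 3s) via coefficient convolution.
Ascending coefficients: a = [3, -3, 4], b = [2, 3]. c[0] = 3×2 = 6; c[1] = 3×3 + -3×2 = 3; c[2] = -3×3 + 4×2 = -1; c[3] = 4×3 = 12. Result coefficients: [6, 3, -1, 12] → 6 + 3s - s^2 + 12s^3

6 + 3s - s^2 + 12s^3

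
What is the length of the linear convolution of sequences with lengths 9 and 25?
Linear/full convolution length: m + n - 1 = 9 + 25 - 1 = 33

33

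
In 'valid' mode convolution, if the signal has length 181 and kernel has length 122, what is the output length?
'Valid' mode counts only positions where the kernel fully overlaps the signal: m - n + 1 = 181 - 122 + 1 = 60

60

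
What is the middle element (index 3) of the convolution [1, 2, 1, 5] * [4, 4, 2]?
Use y[k] = Σ_i a[i]·b[k-i] at k=3. y[3] = 2×2 + 1×4 + 5×4 = 28

28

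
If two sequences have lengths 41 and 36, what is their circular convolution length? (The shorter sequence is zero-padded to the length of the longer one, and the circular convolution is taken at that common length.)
Circular convolution (zero-padding the shorter input) has length max(m, n) = max(41, 36) = 41

41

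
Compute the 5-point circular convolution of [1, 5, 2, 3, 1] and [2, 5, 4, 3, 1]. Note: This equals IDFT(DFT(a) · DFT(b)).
Either evaluate y[k] = Σ_j a[j]·b[(k-j) mod 5] directly, or use IDFT(DFT(a) · DFT(b)). y[0] = 1×2 + 5×1 + 2×3 + 3×4 + 1×5 = 30; y[1] = 1×5 + 5×2 + 2×1 + 3×3 + 1×4 = 30; y[2] = 1×4 + 5×5 + 2×2 + 3×1 + 1×3 = 39; y[3] = 1×3 + 5×4 + 2×5 + 3×2 + 1×1 = 40; y[4] = 1×1 + 5×3 + 2×4 + 3×5 + 1×2 = 41. Result: [30, 30, 39, 40, 41]

[30, 30, 39, 40, 41]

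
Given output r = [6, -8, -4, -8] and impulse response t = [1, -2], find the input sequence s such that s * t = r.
Deconvolve r=[6, -8, -4, -8] by t=[1, -2]. Since t[0]=1, solve forward: s[0] = r[0] / 1 = 6; s[1] = (r[1] - 6×-2) / 1 = 4; s[2] = (r[2] - 4×-2) / 1 = 4. So s = [6, 4, 4]. Check by forward convolution: r[0] = 6×1 = 6; r[1] = 6×-2 + 4×1 = -8; r[2] = 4×-2 + 4×1 = -4; r[3] = 4×-2 = -8

[6, 4, 4]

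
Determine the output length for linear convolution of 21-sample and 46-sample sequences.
Linear/full convolution length: m + n - 1 = 21 + 46 - 1 = 66

66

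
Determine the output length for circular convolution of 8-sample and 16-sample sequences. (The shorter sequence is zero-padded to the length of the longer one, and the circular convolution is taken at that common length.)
Circular convolution (zero-padding the shorter input) has length max(m, n) = max(8, 16) = 16

16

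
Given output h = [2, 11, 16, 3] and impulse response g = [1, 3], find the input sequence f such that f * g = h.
Deconvolve h=[2, 11, 16, 3] by g=[1, 3]. Since g[0]=1, solve forward: f[0] = h[0] / 1 = 2; f[1] = (h[1] - 2×3) / 1 = 5; f[2] = (h[2] - 5×3) / 1 = 1. So f = [2, 5, 1]. Check by forward convolution: h[0] = 2×1 = 2; h[1] = 2×3 + 5×1 = 11; h[2] = 5×3 + 1×1 = 16; h[3] = 1×3 = 3

[2, 5, 1]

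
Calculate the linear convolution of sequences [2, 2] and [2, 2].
y[0] = 2×2 = 4; y[1] = 2×2 + 2×2 = 8; y[2] = 2×2 = 4

[4, 8, 4]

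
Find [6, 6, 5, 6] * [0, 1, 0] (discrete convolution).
y[0] = 6×0 = 0; y[1] = 6×1 + 6×0 = 6; y[2] = 6×0 + 6×1 + 5×0 = 6; y[3] = 6×0 + 5×1 + 6×0 = 5; y[4] = 5×0 + 6×1 = 6; y[5] = 6×0 = 0

[0, 6, 6, 5, 6, 0]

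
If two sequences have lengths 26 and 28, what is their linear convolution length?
Linear/full convolution length: m + n - 1 = 26 + 28 - 1 = 53

53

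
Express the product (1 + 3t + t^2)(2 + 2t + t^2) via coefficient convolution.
Ascending coefficients: a = [1, 3, 1], b = [2, 2, 1]. c[0] = 1×2 = 2; c[1] = 1×2 + 3×2 = 8; c[2] = 1×1 + 3×2 + 1×2 = 9; c[3] = 3×1 + 1×2 = 5; c[4] = 1×1 = 1. Result coefficients: [2, 8, 9, 5, 1] → 2 + 8t + 9t^2 + 5t^3 + t^4

2 + 8t + 9t^2 + 5t^3 + t^4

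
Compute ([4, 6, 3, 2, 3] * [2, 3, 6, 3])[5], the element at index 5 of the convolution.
Use y[k] = Σ_i a[i]·b[k-i] at k=5. y[5] = 3×3 + 2×6 + 3×3 = 30

30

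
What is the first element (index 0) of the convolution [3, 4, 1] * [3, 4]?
Use y[k] = Σ_i a[i]·b[k-i] at k=0. y[0] = 3×3 = 9

9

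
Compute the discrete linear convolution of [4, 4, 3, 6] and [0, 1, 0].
y[0] = 4×0 = 0; y[1] = 4×1 + 4×0 = 4; y[2] = 4×0 + 4×1 + 3×0 = 4; y[3] = 4×0 + 3×1 + 6×0 = 3; y[4] = 3×0 + 6×1 = 6; y[5] = 6×0 = 0

[0, 4, 4, 3, 6, 0]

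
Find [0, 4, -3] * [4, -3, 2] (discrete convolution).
y[0] = 0×4 = 0; y[1] = 0×-3 + 4×4 = 16; y[2] = 0×2 + 4×-3 + -3×4 = -24; y[3] = 4×2 + -3×-3 = 17; y[4] = -3×2 = -6

[0, 16, -24, 17, -6]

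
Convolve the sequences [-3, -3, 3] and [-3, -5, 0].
y[0] = -3×-3 = 9; y[1] = -3×-5 + -3×-3 = 24; y[2] = -3×0 + -3×-5 + 3×-3 = 6; y[3] = -3×0 + 3×-5 = -15; y[4] = 3×0 = 0

[9, 24, 6, -15, 0]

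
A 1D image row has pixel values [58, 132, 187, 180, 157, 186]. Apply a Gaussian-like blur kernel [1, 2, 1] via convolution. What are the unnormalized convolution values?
Convolve image row [58, 132, 187, 180, 157, 186] with kernel [1, 2, 1]: y[0] = 58×1 = 58; y[1] = 58×2 + 132×1 = 248; y[2] = 58×1 + 132×2 + 187×1 = 509; y[3] = 132×1 + 187×2 + 180×1 = 686; y[4] = 187×1 + 180×2 + 157×1 = 704; y[5] = 180×1 + 157×2 + 186×1 = 680; y[6] = 157×1 + 186×2 = 529; y[7] = 186×1 = 186 → [58, 248, 509, 686, 704, 680, 529, 186]. Normalization factor = sum(kernel) = 4.

[58, 248, 509, 686, 704, 680, 529, 186]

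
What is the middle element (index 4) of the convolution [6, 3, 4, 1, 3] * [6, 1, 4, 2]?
Use y[k] = Σ_i a[i]·b[k-i] at k=4. y[4] = 3×2 + 4×4 + 1×1 + 3×6 = 41

41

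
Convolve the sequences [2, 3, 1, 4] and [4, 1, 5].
y[0] = 2×4 = 8; y[1] = 2×1 + 3×4 = 14; y[2] = 2×5 + 3×1 + 1×4 = 17; y[3] = 3×5 + 1×1 + 4×4 = 32; y[4] = 1×5 + 4×1 = 9; y[5] = 4×5 = 20

[8, 14, 17, 32, 9, 20]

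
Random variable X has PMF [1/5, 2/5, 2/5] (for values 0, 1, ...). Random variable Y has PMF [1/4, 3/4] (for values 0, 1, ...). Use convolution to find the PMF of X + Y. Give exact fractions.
P(X+Y=k) = Σ_i P(X=i)·P(Y=k-i) — a convolution of [1/5, 2/5, 2/5] and [1/4, 3/4]. P(X+Y=0) = (1/5)×(1/4) = 1/20; P(X+Y=1) = (1/5)×(3/4) + (2/5)×(1/4) = 3/20 + 1/10 = 1/4; P(X+Y=2) = (2/5)×(3/4) + (2/5)×(1/4) = 3/10 + 1/10 = 2/5; P(X+Y=3) = (2/5)×(3/4) = 3/10. PMF: [1/20, 1/4, 2/5, 3/10] (sums to 1 ✓)

[1/20, 1/4, 2/5, 3/10]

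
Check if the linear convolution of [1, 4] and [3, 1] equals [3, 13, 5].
Recompute linear convolution of [1, 4] and [3, 1]: y[0] = 1×3 = 3; y[1] = 1×1 + 4×3 = 13; y[2] = 4×1 = 4 → [3, 13, 4]. Compare to given [3, 13, 5]: they differ at index 2: given 5, correct 4, so answer: No

No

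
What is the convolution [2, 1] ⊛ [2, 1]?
y[0] = 2×2 = 4; y[1] = 2×1 + 1×2 = 4; y[2] = 1×1 = 1

[4, 4, 1]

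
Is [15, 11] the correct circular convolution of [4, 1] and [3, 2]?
Recompute circular convolution of [4, 1] and [3, 2]: y[0] = 4×3 + 1×2 = 14; y[1] = 4×2 + 1×3 = 11 → [14, 11]. Compare to given [15, 11]: they differ at index 0: given 15, correct 14, so answer: No

No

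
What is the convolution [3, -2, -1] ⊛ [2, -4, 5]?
y[0] = 3×2 = 6; y[1] = 3×-4 + -2×2 = -16; y[2] = 3×5 + -2×-4 + -1×2 = 21; y[3] = -2×5 + -1×-4 = -6; y[4] = -1×5 = -5

[6, -16, 21, -6, -5]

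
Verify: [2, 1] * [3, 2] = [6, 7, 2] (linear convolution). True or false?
Recompute linear convolution of [2, 1] and [3, 2]: y[0] = 2×3 = 6; y[1] = 2×2 + 1×3 = 7; y[2] = 1×2 = 2 → [6, 7, 2]. Given [6, 7, 2] matches, so answer: Yes

Yes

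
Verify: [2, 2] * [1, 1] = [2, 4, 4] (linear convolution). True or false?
Recompute linear convolution of [2, 2] and [1, 1]: y[0] = 2×1 = 2; y[1] = 2×1 + 2×1 = 4; y[2] = 2×1 = 2 → [2, 4, 2]. Compare to given [2, 4, 4]: they differ at index 2: given 4, correct 2, so answer: No

No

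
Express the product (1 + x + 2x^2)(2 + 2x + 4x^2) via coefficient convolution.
Ascending coefficients: a = [1, 1, 2], b = [2, 2, 4]. c[0] = 1×2 = 2; c[1] = 1×2 + 1×2 = 4; c[2] = 1×4 + 1×2 + 2×2 = 10; c[3] = 1×4 + 2×2 = 8; c[4] = 2×4 = 8. Result coefficients: [2, 4, 10, 8, 8] → 2 + 4x + 10x^2 + 8x^3 + 8x^4

2 + 4x + 10x^2 + 8x^3 + 8x^4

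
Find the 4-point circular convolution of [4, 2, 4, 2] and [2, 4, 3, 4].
Use y[k] = Σ_j u[j]·v[(k-j) mod 4]. y[0] = 4×2 + 2×4 + 4×3 + 2×4 = 36; y[1] = 4×4 + 2×2 + 4×4 + 2×3 = 42; y[2] = 4×3 + 2×4 + 4×2 + 2×4 = 36; y[3] = 4×4 + 2×3 + 4×4 + 2×2 = 42. Result: [36, 42, 36, 42]

[36, 42, 36, 42]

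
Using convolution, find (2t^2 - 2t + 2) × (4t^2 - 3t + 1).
Ascending coefficients: a = [2, -2, 2], b = [1, -3, 4]. c[0] = 2×1 = 2; c[1] = 2×-3 + -2×1 = -8; c[2] = 2×4 + -2×-3 + 2×1 = 16; c[3] = -2×4 + 2×-3 = -14; c[4] = 2×4 = 8. Result coefficients: [2, -8, 16, -14, 8] → 8t^4 - 14t^3 + 16t^2 - 8t + 2

8t^4 - 14t^3 + 16t^2 - 8t + 2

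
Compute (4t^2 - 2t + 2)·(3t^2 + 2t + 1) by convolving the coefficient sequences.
Ascending coefficients: a = [2, -2, 4], b = [1, 2, 3]. c[0] = 2×1 = 2; c[1] = 2×2 + -2×1 = 2; c[2] = 2×3 + -2×2 + 4×1 = 6; c[3] = -2×3 + 4×2 = 2; c[4] = 4×3 = 12. Result coefficients: [2, 2, 6, 2, 12] → 12t^4 + 2t^3 + 6t^2 + 2t + 2

12t^4 + 2t^3 + 6t^2 + 2t + 2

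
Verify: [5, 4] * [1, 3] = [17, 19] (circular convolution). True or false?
Recompute circular convolution of [5, 4] and [1, 3]: y[0] = 5×1 + 4×3 = 17; y[1] = 5×3 + 4×1 = 19 → [17, 19]. Given [17, 19] matches, so answer: Yes

Yes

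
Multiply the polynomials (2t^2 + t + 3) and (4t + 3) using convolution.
Ascending coefficients: a = [3, 1, 2], b = [3, 4]. c[0] = 3×3 = 9; c[1] = 3×4 + 1×3 = 15; c[2] = 1×4 + 2×3 = 10; c[3] = 2×4 = 8. Result coefficients: [9, 15, 10, 8] → 8t^3 + 10t^2 + 15t + 9

8t^3 + 10t^2 + 15t + 9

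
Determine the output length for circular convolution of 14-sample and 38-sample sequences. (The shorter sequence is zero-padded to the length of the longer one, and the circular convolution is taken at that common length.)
Circular convolution (zero-padding the shorter input) has length max(m, n) = max(14, 38) = 38

38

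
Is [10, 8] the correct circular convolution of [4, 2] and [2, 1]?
Recompute circular convolution of [4, 2] and [2, 1]: y[0] = 4×2 + 2×1 = 10; y[1] = 4×1 + 2×2 = 8 → [10, 8]. Given [10, 8] matches, so answer: Yes

Yes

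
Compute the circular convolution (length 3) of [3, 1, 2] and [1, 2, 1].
Use y[k] = Σ_j s[j]·t[(k-j) mod 3]. y[0] = 3×1 + 1×1 + 2×2 = 8; y[1] = 3×2 + 1×1 + 2×1 = 9; y[2] = 3×1 + 1×2 + 2×1 = 7. Result: [8, 9, 7]

[8, 9, 7]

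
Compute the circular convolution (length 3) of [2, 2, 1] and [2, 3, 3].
Use y[k] = Σ_j x[j]·h[(k-j) mod 3]. y[0] = 2×2 + 2×3 + 1×3 = 13; y[1] = 2×3 + 2×2 + 1×3 = 13; y[2] = 2×3 + 2×3 + 1×2 = 14. Result: [13, 13, 14]

[13, 13, 14]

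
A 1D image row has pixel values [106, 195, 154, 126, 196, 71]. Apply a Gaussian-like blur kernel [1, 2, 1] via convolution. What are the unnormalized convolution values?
Convolve image row [106, 195, 154, 126, 196, 71] with kernel [1, 2, 1]: y[0] = 106×1 = 106; y[1] = 106×2 + 195×1 = 407; y[2] = 106×1 + 195×2 + 154×1 = 650; y[3] = 195×1 + 154×2 + 126×1 = 629; y[4] = 154×1 + 126×2 + 196×1 = 602; y[5] = 126×1 + 196×2 + 71×1 = 589; y[6] = 196×1 + 71×2 = 338; y[7] = 71×1 = 71 → [106, 407, 650, 629, 602, 589, 338, 71]. Normalization factor = sum(kernel) = 4.

[106, 407, 650, 629, 602, 589, 338, 71]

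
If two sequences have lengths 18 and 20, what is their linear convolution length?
Linear/full convolution length: m + n - 1 = 18 + 20 - 1 = 37

37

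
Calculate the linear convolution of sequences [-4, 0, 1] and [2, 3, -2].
y[0] = -4×2 = -8; y[1] = -4×3 + 0×2 = -12; y[2] = -4×-2 + 0×3 + 1×2 = 10; y[3] = 0×-2 + 1×3 = 3; y[4] = 1×-2 = -2

[-8, -12, 10, 3, -2]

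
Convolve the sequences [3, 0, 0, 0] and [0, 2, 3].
y[0] = 3×0 = 0; y[1] = 3×2 + 0×0 = 6; y[2] = 3×3 + 0×2 + 0×0 = 9; y[3] = 0×3 + 0×2 + 0×0 = 0; y[4] = 0×3 + 0×2 = 0; y[5] = 0×3 = 0

[0, 6, 9, 0, 0, 0]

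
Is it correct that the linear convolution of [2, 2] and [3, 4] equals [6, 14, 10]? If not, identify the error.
Recompute linear convolution of [2, 2] and [3, 4]: y[0] = 2×3 = 6; y[1] = 2×4 + 2×3 = 14; y[2] = 2×4 = 8 → [6, 14, 8]. Compare to given [6, 14, 10]: they differ at index 2: given 10, correct 8, so answer: No

No. Error at index 2: given 10, correct 8.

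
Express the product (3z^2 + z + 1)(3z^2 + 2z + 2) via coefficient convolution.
Ascending coefficients: a = [1, 1, 3], b = [2, 2, 3]. c[0] = 1×2 = 2; c[1] = 1×2 + 1×2 = 4; c[2] = 1×3 + 1×2 + 3×2 = 11; c[3] = 1×3 + 3×2 = 9; c[4] = 3×3 = 9. Result coefficients: [2, 4, 11, 9, 9] → 9z^4 + 9z^3 + 11z^2 + 4z + 2

9z^4 + 9z^3 + 11z^2 + 4z + 2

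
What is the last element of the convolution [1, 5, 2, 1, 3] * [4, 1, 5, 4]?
Use y[k] = Σ_i a[i]·b[k-i] at k=7. y[7] = 3×4 = 12

12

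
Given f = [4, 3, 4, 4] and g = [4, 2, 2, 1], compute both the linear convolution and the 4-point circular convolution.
Linear: y_lin[0] = 4×4 = 16; y_lin[1] = 4×2 + 3×4 = 20; y_lin[2] = 4×2 + 3×2 + 4×4 = 30; y_lin[3] = 4×1 + 3×2 + 4×2 + 4×4 = 34; y_lin[4] = 3×1 + 4×2 + 4×2 = 19; y_lin[5] = 4×1 + 4×2 = 12; y_lin[6] = 4×1 = 4 → [16, 20, 30, 34, 19, 12, 4]. Circular (length 4): y[0] = 4×4 + 3×1 + 4×2 + 4×2 = 35; y[1] = 4×2 + 3×4 + 4×1 + 4×2 = 32; y[2] = 4×2 + 3×2 + 4×4 + 4×1 = 34; y[3] = 4×1 + 3×2 + 4×2 + 4×4 = 34 → [35, 32, 34, 34]

Linear: [16, 20, 30, 34, 19, 12, 4], Circular: [35, 32, 34, 34]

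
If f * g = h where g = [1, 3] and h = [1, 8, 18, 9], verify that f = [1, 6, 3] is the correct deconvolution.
Forward-compute [1, 6, 3] * [1, 3]: h[0] = 1×1 = 1; h[1] = 1×3 + 6×1 = 9; h[2] = 6×3 + 3×1 = 21; h[3] = 3×3 = 9 → [1, 9, 21, 9]. Does not match given h = [1, 8, 18, 9].

Not verified. [1, 6, 3] * [1, 3] = [1, 9, 21, 9], which differs from [1, 8, 18, 9] at index 1.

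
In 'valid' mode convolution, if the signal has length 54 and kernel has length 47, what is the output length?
'Valid' mode counts only positions where the kernel fully overlaps the signal: m - n + 1 = 54 - 47 + 1 = 8

8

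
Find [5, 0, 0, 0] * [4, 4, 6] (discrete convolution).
y[0] = 5×4 = 20; y[1] = 5×4 + 0×4 = 20; y[2] = 5×6 + 0×4 + 0×4 = 30; y[3] = 0×6 + 0×4 + 0×4 = 0; y[4] = 0×6 + 0×4 = 0; y[5] = 0×6 = 0

[20, 20, 30, 0, 0, 0]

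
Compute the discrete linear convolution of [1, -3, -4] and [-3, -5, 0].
y[0] = 1×-3 = -3; y[1] = 1×-5 + -3×-3 = 4; y[2] = 1×0 + -3×-5 + -4×-3 = 27; y[3] = -3×0 + -4×-5 = 20; y[4] = -4×0 = 0

[-3, 4, 27, 20, 0]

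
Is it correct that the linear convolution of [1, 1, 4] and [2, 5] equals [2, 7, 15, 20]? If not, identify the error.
Recompute linear convolution of [1, 1, 4] and [2, 5]: y[0] = 1×2 = 2; y[1] = 1×5 + 1×2 = 7; y[2] = 1×5 + 4×2 = 13; y[3] = 4×5 = 20 → [2, 7, 13, 20]. Compare to given [2, 7, 15, 20]: they differ at index 2: given 15, correct 13, so answer: No

No. Error at index 2: given 15, correct 13.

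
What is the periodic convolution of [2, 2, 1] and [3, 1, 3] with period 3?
Use y[k] = Σ_j s[j]·t[(k-j) mod 3]. y[0] = 2×3 + 2×3 + 1×1 = 13; y[1] = 2×1 + 2×3 + 1×3 = 11; y[2] = 2×3 + 2×1 + 1×3 = 11. Result: [13, 11, 11]

[13, 11, 11]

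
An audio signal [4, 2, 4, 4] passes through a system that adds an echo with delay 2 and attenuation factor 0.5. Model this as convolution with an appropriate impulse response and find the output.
Direct-path + delayed-attenuated-path model → impulse response h = [1, 0, 0.5] (1 at lag 0, 0.5 at lag 2). Output y[n] = x[n] + 0.5·x[n - 2] (with x[n] = 0 outside 0..3): y[0] = 4 + 0.5×0 = 4; y[1] = 2 + 0.5×0 = 2; y[2] = 4 + 0.5×4 = 6.0; y[3] = 4 + 0.5×2 = 5.0; y[4] = 0 + 0.5×4 = 2.0; y[5] = 0 + 0.5×4 = 2.0. So y = [4, 2, 6.0, 5.0, 2.0, 2.0]

[4, 2, 6.0, 5.0, 2.0, 2.0]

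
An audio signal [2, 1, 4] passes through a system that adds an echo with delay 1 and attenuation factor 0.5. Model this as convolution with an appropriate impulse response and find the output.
Direct-path + delayed-attenuated-path model → impulse response h = [1, 0.5] (1 at lag 0, 0.5 at lag 1). Output y[n] = x[n] + 0.5·x[n - 1] (with x[n] = 0 outside 0..2): y[0] = 2 + 0.5×0 = 2; y[1] = 1 + 0.5×2 = 2.0; y[2] = 4 + 0.5×1 = 4.5; y[3] = 0 + 0.5×4 = 2.0. So y = [2, 2.0, 4.5, 2.0]

[2, 2.0, 4.5, 2.0]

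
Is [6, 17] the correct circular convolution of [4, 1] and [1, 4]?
Recompute circular convolution of [4, 1] and [1, 4]: y[0] = 4×1 + 1×4 = 8; y[1] = 4×4 + 1×1 = 17 → [8, 17]. Compare to given [6, 17]: they differ at index 0: given 6, correct 8, so answer: No

No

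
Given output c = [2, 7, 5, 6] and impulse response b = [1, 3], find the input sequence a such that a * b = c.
Deconvolve c=[2, 7, 5, 6] by b=[1, 3]. Since b[0]=1, solve forward: a[0] = c[0] / 1 = 2; a[1] = (c[1] - 2×3) / 1 = 1; a[2] = (c[2] - 1×3) / 1 = 2. So a = [2, 1, 2]. Check by forward convolution: c[0] = 2×1 = 2; c[1] = 2×3 + 1×1 = 7; c[2] = 1×3 + 2×1 = 5; c[3] = 2×3 = 6

[2, 1, 2]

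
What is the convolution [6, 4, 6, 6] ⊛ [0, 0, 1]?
y[0] = 6×0 = 0; y[1] = 6×0 + 4×0 = 0; y[2] = 6×1 + 4×0 + 6×0 = 6; y[3] = 4×1 + 6×0 + 6×0 = 4; y[4] = 6×1 + 6×0 = 6; y[5] = 6×1 = 6

[0, 0, 6, 4, 6, 6]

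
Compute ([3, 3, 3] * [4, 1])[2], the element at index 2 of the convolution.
Use y[k] = Σ_i a[i]·b[k-i] at k=2. y[2] = 3×1 + 3×4 = 15

15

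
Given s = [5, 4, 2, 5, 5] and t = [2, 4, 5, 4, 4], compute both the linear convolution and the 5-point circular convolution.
Linear: y_lin[0] = 5×2 = 10; y_lin[1] = 5×4 + 4×2 = 28; y_lin[2] = 5×5 + 4×4 + 2×2 = 45; y_lin[3] = 5×4 + 4×5 + 2×4 + 5×2 = 58; y_lin[4] = 5×4 + 4×4 + 2×5 + 5×4 + 5×2 = 76; y_lin[5] = 4×4 + 2×4 + 5×5 + 5×4 = 69; y_lin[6] = 2×4 + 5×4 + 5×5 = 53; y_lin[7] = 5×4 + 5×4 = 40; y_lin[8] = 5×4 = 20 → [10, 28, 45, 58, 76, 69, 53, 40, 20]. Circular (length 5): y[0] = 5×2 + 4×4 + 2×4 + 5×5 + 5×4 = 79; y[1] = 5×4 + 4×2 + 2×4 + 5×4 + 5×5 = 81; y[2] = 5×5 + 4×4 + 2×2 + 5×4 + 5×4 = 85; y[3] = 5×4 + 4×5 + 2×4 + 5×2 + 5×4 = 78; y[4] = 5×4 + 4×4 + 2×5 + 5×4 + 5×2 = 76 → [79, 81, 85, 78, 76]

Linear: [10, 28, 45, 58, 76, 69, 53, 40, 20], Circular: [79, 81, 85, 78, 76]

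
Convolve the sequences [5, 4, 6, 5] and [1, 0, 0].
y[0] = 5×1 = 5; y[1] = 5×0 + 4×1 = 4; y[2] = 5×0 + 4×0 + 6×1 = 6; y[3] = 4×0 + 6×0 + 5×1 = 5; y[4] = 6×0 + 5×0 = 0; y[5] = 5×0 = 0

[5, 4, 6, 5, 0, 0]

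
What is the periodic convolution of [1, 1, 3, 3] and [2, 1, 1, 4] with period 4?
Use y[k] = Σ_j f[j]·g[(k-j) mod 4]. y[0] = 1×2 + 1×4 + 3×1 + 3×1 = 12; y[1] = 1×1 + 1×2 + 3×4 + 3×1 = 18; y[2] = 1×1 + 1×1 + 3×2 + 3×4 = 20; y[3] = 1×4 + 1×1 + 3×1 + 3×2 = 14. Result: [12, 18, 20, 14]

[12, 18, 20, 14]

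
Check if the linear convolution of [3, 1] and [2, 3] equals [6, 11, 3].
Recompute linear convolution of [3, 1] and [2, 3]: y[0] = 3×2 = 6; y[1] = 3×3 + 1×2 = 11; y[2] = 1×3 = 3 → [6, 11, 3]. Given [6, 11, 3] matches, so answer: Yes

Yes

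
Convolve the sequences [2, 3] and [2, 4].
y[0] = 2×2 = 4; y[1] = 2×4 + 3×2 = 14; y[2] = 3×4 = 12

[4, 14, 12]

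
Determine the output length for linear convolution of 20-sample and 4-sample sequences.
Linear/full convolution length: m + n - 1 = 20 + 4 - 1 = 23

23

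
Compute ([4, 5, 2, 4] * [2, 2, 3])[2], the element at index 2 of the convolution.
Use y[k] = Σ_i a[i]·b[k-i] at k=2. y[2] = 4×3 + 5×2 + 2×2 = 26

26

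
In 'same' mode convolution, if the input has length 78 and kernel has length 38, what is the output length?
'Same' mode returns an output with the same length as the input: 78

78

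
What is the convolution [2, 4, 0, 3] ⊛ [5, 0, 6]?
y[0] = 2×5 = 10; y[1] = 2×0 + 4×5 = 20; y[2] = 2×6 + 4×0 + 0×5 = 12; y[3] = 4×6 + 0×0 + 3×5 = 39; y[4] = 0×6 + 3×0 = 0; y[5] = 3×6 = 18

[10, 20, 12, 39, 0, 18]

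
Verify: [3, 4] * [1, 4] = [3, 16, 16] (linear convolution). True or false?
Recompute linear convolution of [3, 4] and [1, 4]: y[0] = 3×1 = 3; y[1] = 3×4 + 4×1 = 16; y[2] = 4×4 = 16 → [3, 16, 16]. Given [3, 16, 16] matches, so answer: Yes

Yes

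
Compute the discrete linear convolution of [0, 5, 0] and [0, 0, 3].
y[0] = 0×0 = 0; y[1] = 0×0 + 5×0 = 0; y[2] = 0×3 + 5×0 + 0×0 = 0; y[3] = 5×3 + 0×0 = 15; y[4] = 0×3 = 0

[0, 0, 0, 15, 0]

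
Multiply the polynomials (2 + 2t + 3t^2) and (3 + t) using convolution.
Ascending coefficients: a = [2, 2, 3], b = [3, 1]. c[0] = 2×3 = 6; c[1] = 2×1 + 2×3 = 8; c[2] = 2×1 + 3×3 = 11; c[3] = 3×1 = 3. Result coefficients: [6, 8, 11, 3] → 6 + 8t + 11t^2 + 3t^3

6 + 8t + 11t^2 + 3t^3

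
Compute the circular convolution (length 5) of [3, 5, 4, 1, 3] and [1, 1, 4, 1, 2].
Use y[k] = Σ_j u[j]·v[(k-j) mod 5]. y[0] = 3×1 + 5×2 + 4×1 + 1×4 + 3×1 = 24; y[1] = 3×1 + 5×1 + 4×2 + 1×1 + 3×4 = 29; y[2] = 3×4 + 5×1 + 4×1 + 1×2 + 3×1 = 26; y[3] = 3×1 + 5×4 + 4×1 + 1×1 + 3×2 = 34; y[4] = 3×2 + 5×1 + 4×4 + 1×1 + 3×1 = 31. Result: [24, 29, 26, 34, 31]

[24, 29, 26, 34, 31]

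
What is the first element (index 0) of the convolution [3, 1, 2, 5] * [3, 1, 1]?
Use y[k] = Σ_i a[i]·b[k-i] at k=0. y[0] = 3×3 = 9

9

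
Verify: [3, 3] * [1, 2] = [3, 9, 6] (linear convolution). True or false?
Recompute linear convolution of [3, 3] and [1, 2]: y[0] = 3×1 = 3; y[1] = 3×2 + 3×1 = 9; y[2] = 3×2 = 6 → [3, 9, 6]. Given [3, 9, 6] matches, so answer: Yes

Yes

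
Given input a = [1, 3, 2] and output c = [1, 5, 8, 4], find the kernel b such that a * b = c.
Output length 4 = len(a) + len(b) - 1 ⇒ len(b) = 2. Solve b forward using b[k] = (c[k] - Σ_{i≥1} a[i]·b[k-i]) / a[0]: b[0] = c[0] / a[0] = 1 / 1 = 1; b[1] = (c[1] - 3×1) / a[0] = (5 - 3×1) / 1 = 2. So b = [1, 2]. Forward-check [1, 3, 2] * [1, 2]: c[0] = 1×1 = 1; c[1] = 1×2 + 3×1 = 5; c[2] = 3×2 + 2×1 = 8; c[3] = 2×2 = 4 → [1, 5, 8, 4] ✓

[1, 2]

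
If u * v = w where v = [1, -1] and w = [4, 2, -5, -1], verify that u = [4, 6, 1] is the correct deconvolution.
Forward-compute [4, 6, 1] * [1, -1]: w[0] = 4×1 = 4; w[1] = 4×-1 + 6×1 = 2; w[2] = 6×-1 + 1×1 = -5; w[3] = 1×-1 = -1 → [4, 2, -5, -1]. Matches given w = [4, 2, -5, -1], so verified.

Verified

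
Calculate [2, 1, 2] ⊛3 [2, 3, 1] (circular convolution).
Use y[k] = Σ_j f[j]·g[(k-j) mod 3]. y[0] = 2×2 + 1×1 + 2×3 = 11; y[1] = 2×3 + 1×2 + 2×1 = 10; y[2] = 2×1 + 1×3 + 2×2 = 9. Result: [11, 10, 9]

[11, 10, 9]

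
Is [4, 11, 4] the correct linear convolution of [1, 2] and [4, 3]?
Recompute linear convolution of [1, 2] and [4, 3]: y[0] = 1×4 = 4; y[1] = 1×3 + 2×4 = 11; y[2] = 2×3 = 6 → [4, 11, 6]. Compare to given [4, 11, 4]: they differ at index 2: given 4, correct 6, so answer: No

No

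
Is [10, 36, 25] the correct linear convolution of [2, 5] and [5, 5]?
Recompute linear convolution of [2, 5] and [5, 5]: y[0] = 2×5 = 10; y[1] = 2×5 + 5×5 = 35; y[2] = 5×5 = 25 → [10, 35, 25]. Compare to given [10, 36, 25]: they differ at index 1: given 36, correct 35, so answer: No

No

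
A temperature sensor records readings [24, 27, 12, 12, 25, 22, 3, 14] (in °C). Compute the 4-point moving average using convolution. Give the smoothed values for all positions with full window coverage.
4-point moving average kernel = [1, 1, 1, 1]. Apply in 'valid' mode (full window coverage): avg[0] = (24 + 27 + 12 + 12) / 4 = 18.75; avg[1] = (27 + 12 + 12 + 25) / 4 = 19.0; avg[2] = (12 + 12 + 25 + 22) / 4 = 17.75; avg[3] = (12 + 25 + 22 + 3) / 4 = 15.5; avg[4] = (25 + 22 + 3 + 14) / 4 = 16.0. Smoothed values: [18.75, 19.0, 17.75, 15.5, 16.0]

[18.75, 19.0, 17.75, 15.5, 16.0]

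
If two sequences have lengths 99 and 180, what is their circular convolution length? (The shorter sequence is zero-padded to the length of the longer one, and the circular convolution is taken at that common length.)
Circular convolution (zero-padding the shorter input) has length max(m, n) = max(99, 180) = 180

180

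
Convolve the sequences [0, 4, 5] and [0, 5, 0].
y[0] = 0×0 = 0; y[1] = 0×5 + 4×0 = 0; y[2] = 0×0 + 4×5 + 5×0 = 20; y[3] = 4×0 + 5×5 = 25; y[4] = 5×0 = 0

[0, 0, 20, 25, 0]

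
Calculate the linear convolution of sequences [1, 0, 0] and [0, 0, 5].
y[0] = 1×0 = 0; y[1] = 1×0 + 0×0 = 0; y[2] = 1×5 + 0×0 + 0×0 = 5; y[3] = 0×5 + 0×0 = 0; y[4] = 0×5 = 0

[0, 0, 5, 0, 0]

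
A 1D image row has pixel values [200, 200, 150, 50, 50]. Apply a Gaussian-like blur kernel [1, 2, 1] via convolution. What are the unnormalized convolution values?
Convolve image row [200, 200, 150, 50, 50] with kernel [1, 2, 1]: y[0] = 200×1 = 200; y[1] = 200×2 + 200×1 = 600; y[2] = 200×1 + 200×2 + 150×1 = 750; y[3] = 200×1 + 150×2 + 50×1 = 550; y[4] = 150×1 + 50×2 + 50×1 = 300; y[5] = 50×1 + 50×2 = 150; y[6] = 50×1 = 50 → [200, 600, 750, 550, 300, 150, 50]. Normalization factor = sum(kernel) = 4.

[200, 600, 750, 550, 300, 150, 50]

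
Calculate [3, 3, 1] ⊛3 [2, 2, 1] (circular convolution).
Use y[k] = Σ_j x[j]·h[(k-j) mod 3]. y[0] = 3×2 + 3×1 + 1×2 = 11; y[1] = 3×2 + 3×2 + 1×1 = 13; y[2] = 3×1 + 3×2 + 1×2 = 11. Result: [11, 13, 11]

[11, 13, 11]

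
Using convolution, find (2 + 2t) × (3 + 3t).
Ascending coefficients: a = [2, 2], b = [3, 3]. c[0] = 2×3 = 6; c[1] = 2×3 + 2×3 = 12; c[2] = 2×3 = 6. Result coefficients: [6, 12, 6] → 6 + 12t + 6t^2

6 + 12t + 6t^2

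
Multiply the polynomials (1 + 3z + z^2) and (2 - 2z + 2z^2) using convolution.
Ascending coefficients: a = [1, 3, 1], b = [2, -2, 2]. c[0] = 1×2 = 2; c[1] = 1×-2 + 3×2 = 4; c[2] = 1×2 + 3×-2 + 1×2 = -2; c[3] = 3×2 + 1×-2 = 4; c[4] = 1×2 = 2. Result coefficients: [2, 4, -2, 4, 2] → 2 + 4z - 2z^2 + 4z^3 + 2z^4

2 + 4z - 2z^2 + 4z^3 + 2z^4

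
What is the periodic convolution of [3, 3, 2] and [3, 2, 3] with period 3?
Use y[k] = Σ_j u[j]·v[(k-j) mod 3]. y[0] = 3×3 + 3×3 + 2×2 = 22; y[1] = 3×2 + 3×3 + 2×3 = 21; y[2] = 3×3 + 3×2 + 2×3 = 21. Result: [22, 21, 21]

[22, 21, 21]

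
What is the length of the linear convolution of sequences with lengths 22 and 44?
Linear/full convolution length: m + n - 1 = 22 + 44 - 1 = 65

65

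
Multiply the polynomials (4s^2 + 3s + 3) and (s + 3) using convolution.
Ascending coefficients: a = [3, 3, 4], b = [3, 1]. c[0] = 3×3 = 9; c[1] = 3×1 + 3×3 = 12; c[2] = 3×1 + 4×3 = 15; c[3] = 4×1 = 4. Result coefficients: [9, 12, 15, 4] → 4s^3 + 15s^2 + 12s + 9

4s^3 + 15s^2 + 12s + 9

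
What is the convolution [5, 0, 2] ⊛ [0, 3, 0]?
y[0] = 5×0 = 0; y[1] = 5×3 + 0×0 = 15; y[2] = 5×0 + 0×3 + 2×0 = 0; y[3] = 0×0 + 2×3 = 6; y[4] = 2×0 = 0

[0, 15, 0, 6, 0]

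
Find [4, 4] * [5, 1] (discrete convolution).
y[0] = 4×5 = 20; y[1] = 4×1 + 4×5 = 24; y[2] = 4×1 = 4

[20, 24, 4]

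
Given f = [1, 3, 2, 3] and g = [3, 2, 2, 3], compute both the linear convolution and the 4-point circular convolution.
Linear: y_lin[0] = 1×3 = 3; y_lin[1] = 1×2 + 3×3 = 11; y_lin[2] = 1×2 + 3×2 + 2×3 = 14; y_lin[3] = 1×3 + 3×2 + 2×2 + 3×3 = 22; y_lin[4] = 3×3 + 2×2 + 3×2 = 19; y_lin[5] = 2×3 + 3×2 = 12; y_lin[6] = 3×3 = 9 → [3, 11, 14, 22, 19, 12, 9]. Circular (length 4): y[0] = 1×3 + 3×3 + 2×2 + 3×2 = 22; y[1] = 1×2 + 3×3 + 2×3 + 3×2 = 23; y[2] = 1×2 + 3×2 + 2×3 + 3×3 = 23; y[3] = 1×3 + 3×2 + 2×2 + 3×3 = 22 → [22, 23, 23, 22]

Linear: [3, 11, 14, 22, 19, 12, 9], Circular: [22, 23, 23, 22]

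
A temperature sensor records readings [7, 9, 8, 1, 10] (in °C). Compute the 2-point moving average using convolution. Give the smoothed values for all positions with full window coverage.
2-point moving average kernel = [1, 1]. Apply in 'valid' mode (full window coverage): avg[0] = (7 + 9) / 2 = 8.0; avg[1] = (9 + 8) / 2 = 8.5; avg[2] = (8 + 1) / 2 = 4.5; avg[3] = (1 + 10) / 2 = 5.5. Smoothed values: [8.0, 8.5, 4.5, 5.5]

[8.0, 8.5, 4.5, 5.5]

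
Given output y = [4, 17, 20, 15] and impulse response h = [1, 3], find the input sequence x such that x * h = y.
Deconvolve y=[4, 17, 20, 15] by h=[1, 3]. Since h[0]=1, solve forward: x[0] = y[0] / 1 = 4; x[1] = (y[1] - 4×3) / 1 = 5; x[2] = (y[2] - 5×3) / 1 = 5. So x = [4, 5, 5]. Check by forward convolution: y[0] = 4×1 = 4; y[1] = 4×3 + 5×1 = 17; y[2] = 5×3 + 5×1 = 20; y[3] = 5×3 = 15

[4, 5, 5]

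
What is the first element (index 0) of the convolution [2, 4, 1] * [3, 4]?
Use y[k] = Σ_i a[i]·b[k-i] at k=0. y[0] = 2×3 = 6

6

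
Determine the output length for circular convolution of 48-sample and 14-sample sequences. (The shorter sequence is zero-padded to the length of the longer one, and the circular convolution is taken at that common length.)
Circular convolution (zero-padding the shorter input) has length max(m, n) = max(48, 14) = 48

48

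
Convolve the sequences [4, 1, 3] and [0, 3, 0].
y[0] = 4×0 = 0; y[1] = 4×3 + 1×0 = 12; y[2] = 4×0 + 1×3 + 3×0 = 3; y[3] = 1×0 + 3×3 = 9; y[4] = 3×0 = 0

[0, 12, 3, 9, 0]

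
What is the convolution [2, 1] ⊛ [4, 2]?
y[0] = 2×4 = 8; y[1] = 2×2 + 1×4 = 8; y[2] = 1×2 = 2

[8, 8, 2]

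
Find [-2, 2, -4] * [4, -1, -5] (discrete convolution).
y[0] = -2×4 = -8; y[1] = -2×-1 + 2×4 = 10; y[2] = -2×-5 + 2×-1 + -4×4 = -8; y[3] = 2×-5 + -4×-1 = -6; y[4] = -4×-5 = 20

[-8, 10, -8, -6, 20]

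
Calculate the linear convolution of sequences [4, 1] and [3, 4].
y[0] = 4×3 = 12; y[1] = 4×4 + 1×3 = 19; y[2] = 1×4 = 4

[12, 19, 4]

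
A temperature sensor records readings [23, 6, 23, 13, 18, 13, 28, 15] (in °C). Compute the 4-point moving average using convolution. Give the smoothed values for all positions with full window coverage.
4-point moving average kernel = [1, 1, 1, 1]. Apply in 'valid' mode (full window coverage): avg[0] = (23 + 6 + 23 + 13) / 4 = 16.25; avg[1] = (6 + 23 + 13 + 18) / 4 = 15.0; avg[2] = (23 + 13 + 18 + 13) / 4 = 16.75; avg[3] = (13 + 18 + 13 + 28) / 4 = 18.0; avg[4] = (18 + 13 + 28 + 15) / 4 = 18.5. Smoothed values: [16.25, 15.0, 16.75, 18.0, 18.5]

[16.25, 15.0, 16.75, 18.0, 18.5]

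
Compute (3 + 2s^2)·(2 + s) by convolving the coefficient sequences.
Ascending coefficients: a = [3, 0, 2], b = [2, 1]. c[0] = 3×2 = 6; c[1] = 3×1 + 0×2 = 3; c[2] = 0×1 + 2×2 = 4; c[3] = 2×1 = 2. Result coefficients: [6, 3, 4, 2] → 6 + 3s + 4s^2 + 2s^3

6 + 3s + 4s^2 + 2s^3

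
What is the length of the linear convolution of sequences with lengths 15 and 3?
Linear/full convolution length: m + n - 1 = 15 + 3 - 1 = 17

17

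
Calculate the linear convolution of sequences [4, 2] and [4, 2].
y[0] = 4×4 = 16; y[1] = 4×2 + 2×4 = 16; y[2] = 2×2 = 4

[16, 16, 4]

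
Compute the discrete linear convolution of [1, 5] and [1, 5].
y[0] = 1×1 = 1; y[1] = 1×5 + 5×1 = 10; y[2] = 5×5 = 25

[1, 10, 25]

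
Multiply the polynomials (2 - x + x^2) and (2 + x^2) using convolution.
Ascending coefficients: a = [2, -1, 1], b = [2, 0, 1]. c[0] = 2×2 = 4; c[1] = 2×0 + -1×2 = -2; c[2] = 2×1 + -1×0 + 1×2 = 4; c[3] = -1×1 + 1×0 = -1; c[4] = 1×1 = 1. Result coefficients: [4, -2, 4, -1, 1] → 4 - 2x + 4x^2 - x^3 + x^4

4 - 2x + 4x^2 - x^3 + x^4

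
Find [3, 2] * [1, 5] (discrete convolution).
y[0] = 3×1 = 3; y[1] = 3×5 + 2×1 = 17; y[2] = 2×5 = 10

[3, 17, 10]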